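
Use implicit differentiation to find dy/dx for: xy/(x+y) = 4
Take d/dx of both sides. Since y is implicitly a function of x, the chain rule attaches a y' = dy/dx factor whenever we differentiate through y.

Set F(x, y) = (left side) − (right side), so the curve is F = 0. Differentiating each term of F:
  d/dx[xy/(x + y)] = xy(-y' - 1)/(x + y)^2 + x·y'/(x + y) + y/(x + y)
  d/dx[-4] = 0

Collecting, the y'-free part is the partial derivative in x and the y' coefficient is the partial derivative in y:
  ∂F/∂x = -xy/(x + y)^2 + y/(x + y)
  ∂F/∂y = -xy/(x + y)^2 + x/(x + y)

so d/dx[F(x, y(x))] = ∂F/∂x + (∂F/∂y)·y' = 0. Rearranging,
  dy/dx = -(∂F/∂x)/(∂F/∂y) = -(-xy/(x + y)^2 + y/(x + y))/(-xy/(x + y)^2 + x/(x + y))
        = -(y^2/(x + y)^2)/(x^2/(x + y)^2) = -y^2/x^2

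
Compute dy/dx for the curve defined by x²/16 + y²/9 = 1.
Apply d/dx to both sides, remembering that y depends on x. Each occurrence of y therefore brings in a y' = dy/dx via the chain rule.

With F(x, y) equal to the left-hand side minus the right, differentiate F term by term:
  d/dx[x^2/16] = x/8
  d/dx[y^2/9] = 2y·y'/9
  d/dx[-1] = 0
Adding these up, d/dx[F] = 0 becomes
  (x/8) + (2y/9)·y' = 0,
so isolating y',
  dy/dx = -(x/8)/(2y/9) = -9x/(16y)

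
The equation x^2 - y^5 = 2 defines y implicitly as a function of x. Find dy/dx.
Differentiate the relation implicitly: treat y = y(x) and apply the chain rule, so every y-derivative picks up a y' = dy/dx factor.

With everything moved to the left-hand side, differentiate term by term:
  d/dx[x^2] = 2x
  d/dx[-y^5] = -5y^4·y'
  d/dx[-2] = 0

Separating the contributions that come from x directly and those that come through y:
  without y':      2x
  multiplying y':  -5y^4

so (2x) + (-5y^4)·y' = 0, and therefore
  dy/dx = -(2x)/(-5y^4) = 2x/(5y^4)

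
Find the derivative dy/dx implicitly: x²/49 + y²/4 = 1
Take d/dx of both sides. Since y is implicitly a function of x, the chain rule attaches a y' = dy/dx factor whenever we differentiate through y.

Set F(x, y) = (left side) − (right side), so the curve is F = 0. Differentiating each term of F:
  d/dx[x^2/49] = 2x/49
  d/dx[y^2/4] = y·y'/2
  d/dx[-1] = 0

Collecting, the y'-free part is the partial derivative in x and the y' coefficient is the partial derivative in y:
  ∂F/∂x = 2x/49
  ∂F/∂y = y/2

so d/dx[F(x, y(x))] = ∂F/∂x + (∂F/∂y)·y' = 0. Rearranging,
  dy/dx = -(∂F/∂x)/(∂F/∂y) = -(2x/49)/(y/2) = -4x/(49y)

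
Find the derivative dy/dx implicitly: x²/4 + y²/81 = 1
Differentiate the relation implicitly: treat y = y(x) and apply the chain rule, so every y-derivative picks up a y' = dy/dx factor.

With everything moved to the left-hand side, differentiate term by term:
  d/dx[x^2/4] = x/2
  d/dx[y^2/81] = 2y·y'/81
  d/dx[-1] = 0

Separating the contributions that come from x directly and those that come through y:
  without y':      x/2
  multiplying y':  2y/81

so (x/2) + (2y/81)·y' = 0, and therefore
  dy/dx = -(x/2)/(2y/81) = -81x/(4y)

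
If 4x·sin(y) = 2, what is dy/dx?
Differentiate the relation implicitly: treat y = y(x) and apply the chain rule, so every y-derivative picks up a y' = dy/dx factor.

With everything moved to the left-hand side, differentiate term by term:
  d/dx[4x·sin(y)] = 4x·y'·cos(y) + 4sin(y)
  d/dx[-2] = 0

Separating the contributions that come from x directly and those that come through y:
  without y':      4sin(y)
  multiplying y':  4x·cos(y)

so (4sin(y)) + (4x·cos(y))·y' = 0, and therefore
  dy/dx = -(4sin(y))/(4x·cos(y)) = -tan(y)/x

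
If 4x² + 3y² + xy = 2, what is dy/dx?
Apply d/dx to both sides, remembering that y depends on x. Each occurrence of y therefore brings in a y' = dy/dx via the chain rule.

With F(x, y) equal to the left-hand side minus the right, differentiate F term by term:
  d/dx[4x^2] = 8x
  d/dx[xy] = x·y' + y
  d/dx[3y^2] = 6y·y'
  d/dx[-2] = 0
Adding these up, d/dx[F] = 0 becomes
  (8x + y) + (x + 6y)·y' = 0,
so isolating y',
  dy/dx = -(8x + y)/(x + 6y) = (-8x - y)/(x + 6y)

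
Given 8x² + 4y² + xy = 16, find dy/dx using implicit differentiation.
Take d/dx of both sides. Since y is implicitly a function of x, the chain rule attaches a y' = dy/dx factor whenever we differentiate through y.

Set F(x, y) = (left side) − (right side), so the curve is F = 0. Differentiating each term of F:
  d/dx[8x^2] = 16x
  d/dx[xy] = x·y' + y
  d/dx[4y^2] = 8y·y'
  d/dx[-16] = 0

Collecting, the y'-free part is the partial derivative in x and the y' coefficient is the partial derivative in y:
  ∂F/∂x = 16x + y
  ∂F/∂y = x + 8y

so d/dx[F(x, y(x))] = ∂F/∂x + (∂F/∂y)·y' = 0. Rearranging,
  dy/dx = -(∂F/∂x)/(∂F/∂y) = -(16x + y)/(x + 8y) = (-16x - y)/(x + 8y)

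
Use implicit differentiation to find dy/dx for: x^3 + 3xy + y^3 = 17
Differentiate the relation implicitly: treat y = y(x) and apply the chain rule, so every y-derivative picks up a y' = dy/dx factor.

With everything moved to the left-hand side, differentiate term by term:
  d/dx[x^3] = 3x^2
  d/dx[3xy] = 3x·y' + 3y
  d/dx[y^3] = 3y^2·y'
  d/dx[-17] = 0

Separating the contributions that come from x directly and those that come through y:
  without y':      3x^2 + 3y
  multiplying y':  3x + 3y^2

so (3x^2 + 3y) + (3x + 3y^2)·y' = 0, and therefore
  dy/dx = -(3x^2 + 3y)/(3x + 3y^2) = (-x^2 - y)/(x + y^2)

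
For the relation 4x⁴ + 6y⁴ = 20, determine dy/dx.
Apply d/dx to both sides, remembering that y depends on x. Each occurrence of y therefore brings in a y' = dy/dx via the chain rule.

With F(x, y) equal to the left-hand side minus the right, differentiate F term by term:
  d/dx[4x^4] = 16x^3
  d/dx[6y^4] = 24y^3·y'
  d/dx[-20] = 0
Adding these up, d/dx[F] = 0 becomes
  (16x^3) + (24y^3)·y' = 0,
so isolating y',
  dy/dx = -(16x^3)/(24y^3) = -2x^3/(3y^3)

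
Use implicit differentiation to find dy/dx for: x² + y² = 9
Differentiate the relation implicitly: treat y = y(x) and apply the chain rule, so every y-derivative picks up a y' = dy/dx factor.

With everything moved to the left-hand side, differentiate term by term:
  d/dx[x^2] = 2x
  d/dx[y^2] = 2y·y'
  d/dx[-9] = 0

Separating the contributions that come from x directly and those that come through y:
  without y':      2x
  multiplying y':  2y

so (2x) + (2y)·y' = 0, and therefore
  dy/dx = -(2x)/(2y) = -x/y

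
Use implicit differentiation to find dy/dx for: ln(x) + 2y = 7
Differentiate the relation implicitly: treat y = y(x) and apply the chain rule, so every y-derivative picks up a y' = dy/dx factor.

With everything moved to the left-hand side, differentiate term by term:
  d/dx[2y] = 2·y'
  d/dx[ln(x)] = 1/x
  d/dx[-7] = 0

Separating the contributions that come from x directly and those that come through y:
  without y':      1/x
  multiplying y':  2

so (1/x) + (2)·y' = 0, and therefore
  dy/dx = -(1/x)/(2) = -1/(2x)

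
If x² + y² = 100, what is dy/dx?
Differentiate both sides with respect to x, treating y as y(x). By the chain rule, any term containing y contributes a factor of y' = dy/dx when we differentiate it.

Move every term to one side and write the relation as F(x, y) = 0. Term by term,
  d/dx[x^2] = 2x
  d/dx[y^2] = 2y·y'
  d/dx[-100] = 0

The pieces without y' make up ∂F/∂x and the coefficient of y' is ∂F/∂y:
  ∂F/∂x = 2x,
  ∂F/∂y = 2y.

Since d/dx[F] = ∂F/∂x + (∂F/∂y)·y' = 0, solve for y':
  (∂F/∂y)·y' = -∂F/∂x
  dy/dx = -(∂F/∂x)/(∂F/∂y) = -(2x)/(2y) = -x/y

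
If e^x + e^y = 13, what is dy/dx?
Differentiate both sides with respect to x, treating y as y(x). By the chain rule, any term containing y contributes a factor of y' = dy/dx when we differentiate it.

Move every term to one side and write the relation as F(x, y) = 0. Term by term,
  d/dx[e^(x)] = e^(x)
  d/dx[e^(y)] = y'·e^(y)
  d/dx[-13] = 0

The pieces without y' make up ∂F/∂x and the coefficient of y' is ∂F/∂y:
  ∂F/∂x = e^(x),
  ∂F/∂y = e^(y).

Since d/dx[F] = ∂F/∂x + (∂F/∂y)·y' = 0, solve for y':
  (∂F/∂y)·y' = -∂F/∂x
  dy/dx = -(∂F/∂x)/(∂F/∂y) = -(e^(x))/(e^(y)) = -e^(x - y)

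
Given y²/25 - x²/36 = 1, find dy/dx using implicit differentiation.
Differentiate the relation implicitly: treat y = y(x) and apply the chain rule, so every y-derivative picks up a y' = dy/dx factor.

With everything moved to the left-hand side, differentiate term by term:
  d/dx[-x^2/36] = -x/18
  d/dx[y^2/25] = 2y·y'/25
  d/dx[-1] = 0

Separating the contributions that come from x directly and those that come through y:
  without y':      -x/18
  multiplying y':  2y/25

so (-x/18) + (2y/25)·y' = 0, and therefore
  dy/dx = -(-x/18)/(2y/25) = 25x/(36y)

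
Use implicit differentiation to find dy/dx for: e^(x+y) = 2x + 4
Apply d/dx to both sides, remembering that y depends on x. Each occurrence of y therefore brings in a y' = dy/dx via the chain rule.

With F(x, y) equal to the left-hand side minus the right, differentiate F term by term:
  d/dx[-2x] = -2
  d/dx[e^(x + y)] = (y' + 1)·e^(x + y)
  d/dx[-4] = 0
Adding these up, d/dx[F] = 0 becomes
  (e^(x + y) - 2) + (e^(x + y))·y' = 0,
so isolating y',
  dy/dx = -(e^(x + y) - 2)/(e^(x + y)) = 2e^(-x - y) - 1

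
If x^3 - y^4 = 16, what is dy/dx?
Differentiate both sides with respect to x, treating y as y(x). By the chain rule, any term containing y contributes a factor of y' = dy/dx when we differentiate it.

Move every term to one side and write the relation as F(x, y) = 0. Term by term,
  d/dx[x^3] = 3x^2
  d/dx[-y^4] = -4y^3·y'
  d/dx[-16] = 0

The pieces without y' make up ∂F/∂x and the coefficient of y' is ∂F/∂y:
  ∂F/∂x = 3x^2,
  ∂F/∂y = -4y^3.

Since d/dx[F] = ∂F/∂x + (∂F/∂y)·y' = 0, solve for y':
  (∂F/∂y)·y' = -∂F/∂x
  dy/dx = -(∂F/∂x)/(∂F/∂y) = -(3x^2)/(-4y^3) = 3x^2/(4y^3)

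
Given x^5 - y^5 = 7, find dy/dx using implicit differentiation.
Differentiate the relation implicitly: treat y = y(x) and apply the chain rule, so every y-derivative picks up a y' = dy/dx factor.

With everything moved to the left-hand side, differentiate term by term:
  d/dx[x^5] = 5x^4
  d/dx[-y^5] = -5y^4·y'
  d/dx[-7] = 0

Separating the contributions that come from x directly and those that come through y:
  without y':      5x^4
  multiplying y':  -5y^4

so (5x^4) + (-5y^4)·y' = 0, and therefore
  dy/dx = -(5x^4)/(-5y^4) = x^4/y^4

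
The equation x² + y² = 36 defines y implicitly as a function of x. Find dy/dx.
Differentiate the relation implicitly: treat y = y(x) and apply the chain rule, so every y-derivative picks up a y' = dy/dx factor.

With everything moved to the left-hand side, differentiate term by term:
  d/dx[x^2] = 2x
  d/dx[y^2] = 2y·y'
  d/dx[-36] = 0

Separating the contributions that come from x directly and those that come through y:
  without y':      2x
  multiplying y':  2y

so (2x) + (2y)·y' = 0, and therefore
  dy/dx = -(2x)/(2y) = -x/y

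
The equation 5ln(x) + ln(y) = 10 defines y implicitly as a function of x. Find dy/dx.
Differentiate the relation implicitly: treat y = y(x) and apply the chain rule, so every y-derivative picks up a y' = dy/dx factor.

With everything moved to the left-hand side, differentiate term by term:
  d/dx[5ln(x)] = 5/x
  d/dx[ln(y)] = y'/y
  d/dx[-10] = 0

Separating the contributions that come from x directly and those that come through y:
  without y':      5/x
  multiplying y':  1/y

so (5/x) + (1/y)·y' = 0, and therefore
  dy/dx = -(5/x)/(1/y) = -5y/x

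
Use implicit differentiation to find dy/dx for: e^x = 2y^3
Take d/dx of both sides. Since y is implicitly a function of x, the chain rule attaches a y' = dy/dx factor whenever we differentiate through y.

Set F(x, y) = (left side) − (right side), so the curve is F = 0. Differentiating each term of F:
  d/dx[-2y^3] = -6y^2·y'
  d/dx[e^(x)] = e^(x)

Collecting, the y'-free part is the partial derivative in x and the y' coefficient is the partial derivative in y:
  ∂F/∂x = e^(x)
  ∂F/∂y = -6y^2

so d/dx[F(x, y(x))] = ∂F/∂x + (∂F/∂y)·y' = 0. Rearranging,
  dy/dx = -(∂F/∂x)/(∂F/∂y) = -(e^(x))/(-6y^2) = e^(x)/(6y^2)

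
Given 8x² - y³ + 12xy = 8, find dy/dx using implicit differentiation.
Apply d/dx to both sides, remembering that y depends on x. Each occurrence of y therefore brings in a y' = dy/dx via the chain rule.

With F(x, y) equal to the left-hand side minus the right, differentiate F term by term:
  d/dx[8x^2] = 16x
  d/dx[12xy] = 12x·y' + 12y
  d/dx[-y^3] = -3y^2·y'
  d/dx[-8] = 0
Adding these up, d/dx[F] = 0 becomes
  (16x + 12y) + (12x - 3y^2)·y' = 0,
so isolating y',
  dy/dx = -(16x + 12y)/(12x - 3y^2) = 4(-4x - 3y)/(3(4x - y^2))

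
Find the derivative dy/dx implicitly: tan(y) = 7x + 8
Take d/dx of both sides. Since y is implicitly a function of x, the chain rule attaches a y' = dy/dx factor whenever we differentiate through y.

Set F(x, y) = (left side) − (right side), so the curve is F = 0. Differentiating each term of F:
  d/dx[-7x] = -7
  d/dx[tan(y)] = y'(tan(y)^2 + 1)
  d/dx[-8] = 0

Collecting, the y'-free part is the partial derivative in x and the y' coefficient is the partial derivative in y:
  ∂F/∂x = -7
  ∂F/∂y = tan(y)^2 + 1

so d/dx[F(x, y(x))] = ∂F/∂x + (∂F/∂y)·y' = 0. Rearranging,
  dy/dx = -(∂F/∂x)/(∂F/∂y) = -(-7)/(tan(y)^2 + 1) = 7cos(y)^2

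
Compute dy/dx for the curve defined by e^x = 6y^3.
Apply d/dx to both sides, remembering that y depends on x. Each occurrence of y therefore brings in a y' = dy/dx via the chain rule.

With F(x, y) equal to the left-hand side minus the right, differentiate F term by term:
  d/dx[-6y^3] = -18y^2·y'
  d/dx[e^(x)] = e^(x)
Adding these up, d/dx[F] = 0 becomes
  (e^(x)) + (-18y^2)·y' = 0,
so isolating y',
  dy/dx = -(e^(x))/(-18y^2) = e^(x)/(18y^2)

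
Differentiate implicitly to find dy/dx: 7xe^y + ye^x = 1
Apply d/dx to both sides, remembering that y depends on x. Each occurrence of y therefore brings in a y' = dy/dx via the chain rule.

With F(x, y) equal to the left-hand side minus the right, differentiate F term by term:
  d/dx[7x·e^(y)] = 7x·y'·e^(y) + 7e^(y)
  d/dx[y·e^(x)] = y·e^(x) + y'·e^(x)
  d/dx[-1] = 0
Adding these up, d/dx[F] = 0 becomes
  (y·e^(x) + 7e^(y)) + (7x·e^(y) + e^(x))·y' = 0,
so isolating y',
  dy/dx = -(y·e^(x) + 7e^(y))/(7x·e^(y) + e^(x)) = (-y·e^(x) - 7e^(y))/(7x·e^(y) + e^(x))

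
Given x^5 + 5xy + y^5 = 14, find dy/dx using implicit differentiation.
Apply d/dx to both sides, remembering that y depends on x. Each occurrence of y therefore brings in a y' = dy/dx via the chain rule.

With F(x, y) equal to the left-hand side minus the right, differentiate F term by term:
  d/dx[x^5] = 5x^4
  d/dx[5xy] = 5x·y' + 5y
  d/dx[y^5] = 5y^4·y'
  d/dx[-14] = 0
Adding these up, d/dx[F] = 0 becomes
  (5x^4 + 5y) + (5x + 5y^4)·y' = 0,
so isolating y',
  dy/dx = -(5x^4 + 5y)/(5x + 5y^4) = (-x^4 - y)/(x + y^4)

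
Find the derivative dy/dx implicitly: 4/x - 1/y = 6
Differentiate the relation implicitly: treat y = y(x) and apply the chain rule, so every y-derivative picks up a y' = dy/dx factor.

With everything moved to the left-hand side, differentiate term by term:
  d/dx[-1/y] = y'/y^2
  d/dx[4/x] = -4/x^2
  d/dx[-6] = 0

Separating the contributions that come from x directly and those that come through y:
  without y':      -4/x^2
  multiplying y':  y^(-2)

so (-4/x^2) + (y^(-2))·y' = 0, and therefore
  dy/dx = -(-4/x^2)/(y^(-2)) = 4y^2/x^2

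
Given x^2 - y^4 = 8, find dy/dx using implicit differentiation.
Take d/dx of both sides. Since y is implicitly a function of x, the chain rule attaches a y' = dy/dx factor whenever we differentiate through y.

Set F(x, y) = (left side) − (right side), so the curve is F = 0. Differentiating each term of F:
  d/dx[x^2] = 2x
  d/dx[-y^4] = -4y^3·y'
  d/dx[-8] = 0

Collecting, the y'-free part is the partial derivative in x and the y' coefficient is the partial derivative in y:
  ∂F/∂x = 2x
  ∂F/∂y = -4y^3

so d/dx[F(x, y(x))] = ∂F/∂x + (∂F/∂y)·y' = 0. Rearranging,
  dy/dx = -(∂F/∂x)/(∂F/∂y) = -(2x)/(-4y^3) = x/(2y^3)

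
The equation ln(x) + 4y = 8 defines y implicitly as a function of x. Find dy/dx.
Apply d/dx to both sides, remembering that y depends on x. Each occurrence of y therefore brings in a y' = dy/dx via the chain rule.

With F(x, y) equal to the left-hand side minus the right, differentiate F term by term:
  d/dx[4y] = 4·y'
  d/dx[ln(x)] = 1/x
  d/dx[-8] = 0
Adding these up, d/dx[F] = 0 becomes
  (1/x) + (4)·y' = 0,
so isolating y',
  dy/dx = -(1/x)/(4) = -1/(4x)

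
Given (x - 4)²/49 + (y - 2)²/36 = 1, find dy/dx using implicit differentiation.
Differentiate the relation implicitly: treat y = y(x) and apply the chain rule, so every y-derivative picks up a y' = dy/dx factor.

With everything moved to the left-hand side, differentiate term by term:
  d/dx[(x - 4)^2/49] = 2x/49 - 8/49
  d/dx[(y - 2)^2/36] = y'(y - 2)/18
  d/dx[-1] = 0

Separating the contributions that come from x directly and those that come through y:
  without y':      2x/49 - 8/49
  multiplying y':  y/18 - 1/9

so (2x/49 - 8/49) + (y/18 - 1/9)·y' = 0, and therefore
  dy/dx = -(2x/49 - 8/49)/(y/18 - 1/9)
        = -(2(x - 4)/49)/((y - 2)/18) = 36(4 - x)/(49(y - 2))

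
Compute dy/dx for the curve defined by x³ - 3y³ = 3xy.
Take d/dx of both sides. Since y is implicitly a function of x, the chain rule attaches a y' = dy/dx factor whenever we differentiate through y.

Set F(x, y) = (left side) − (right side), so the curve is F = 0. Differentiating each term of F:
  d/dx[x^3] = 3x^2
  d/dx[-3xy] = -3x·y' - 3y
  d/dx[-3y^3] = -9y^2·y'

Collecting, the y'-free part is the partial derivative in x and the y' coefficient is the partial derivative in y:
  ∂F/∂x = 3x^2 - 3y
  ∂F/∂y = -3x - 9y^2

so d/dx[F(x, y(x))] = ∂F/∂x + (∂F/∂y)·y' = 0. Rearranging,
  dy/dx = -(∂F/∂x)/(∂F/∂y) = -(3x^2 - 3y)/(-3x - 9y^2) = (x^2 - y)/(x + 3y^2)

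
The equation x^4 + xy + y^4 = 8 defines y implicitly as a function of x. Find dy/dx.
Differentiate both sides with respect to x, treating y as y(x). By the chain rule, any term containing y contributes a factor of y' = dy/dx when we differentiate it.

Move every term to one side and write the relation as F(x, y) = 0. Term by term,
  d/dx[x^4] = 4x^3
  d/dx[xy] = x·y' + y
  d/dx[y^4] = 4y^3·y'
  d/dx[-8] = 0

The pieces without y' make up ∂F/∂x and the coefficient of y' is ∂F/∂y:
  ∂F/∂x = 4x^3 + y,
  ∂F/∂y = x + 4y^3.

Since d/dx[F] = ∂F/∂x + (∂F/∂y)·y' = 0, solve for y':
  (∂F/∂y)·y' = -∂F/∂x
  dy/dx = -(∂F/∂x)/(∂F/∂y) = -(4x^3 + y)/(x + 4y^3) = (-4x^3 - y)/(x + 4y^3)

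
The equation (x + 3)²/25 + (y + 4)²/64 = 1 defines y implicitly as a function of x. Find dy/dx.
Differentiate both sides with respect to x, treating y as y(x). By the chain rule, any term containing y contributes a factor of y' = dy/dx when we differentiate it.

Move every term to one side and write the relation as F(x, y) = 0. Term by term,
  d/dx[(x + 3)^2/25] = 2x/25 + 6/25
  d/dx[(y + 4)^2/64] = y'(y + 4)/32
  d/dx[-1] = 0

The pieces without y' make up ∂F/∂x and the coefficient of y' is ∂F/∂y:
  ∂F/∂x = 2x/25 + 6/25,
  ∂F/∂y = y/32 + 1/8.

Since d/dx[F] = ∂F/∂x + (∂F/∂y)·y' = 0, solve for y':
  (∂F/∂y)·y' = -∂F/∂x
  dy/dx = -(∂F/∂x)/(∂F/∂y) = -(2x/25 + 6/25)/(y/32 + 1/8)
        = -(2(x + 3)/25)/((y + 4)/32) = 64(-x - 3)/(25(y + 4))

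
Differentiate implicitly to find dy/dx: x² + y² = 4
Take d/dx of both sides. Since y is implicitly a function of x, the chain rule attaches a y' = dy/dx factor whenever we differentiate through y.

Set F(x, y) = (left side) − (right side), so the curve is F = 0. Differentiating each term of F:
  d/dx[x^2] = 2x
  d/dx[y^2] = 2y·y'
  d/dx[-4] = 0

Collecting, the y'-free part is the partial derivative in x and the y' coefficient is the partial derivative in y:
  ∂F/∂x = 2x
  ∂F/∂y = 2y

so d/dx[F(x, y(x))] = ∂F/∂x + (∂F/∂y)·y' = 0. Rearranging,
  dy/dx = -(∂F/∂x)/(∂F/∂y) = -(2x)/(2y) = -x/y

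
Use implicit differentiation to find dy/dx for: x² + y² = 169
Differentiate the relation implicitly: treat y = y(x) and apply the chain rule, so every y-derivative picks up a y' = dy/dx factor.

With everything moved to the left-hand side, differentiate term by term:
  d/dx[x^2] = 2x
  d/dx[y^2] = 2y·y'
  d/dx[-169] = 0

Separating the contributions that come from x directly and those that come through y:
  without y':      2x
  multiplying y':  2y

so (2x) + (2y)·y' = 0, and therefore
  dy/dx = -(2x)/(2y) = -x/y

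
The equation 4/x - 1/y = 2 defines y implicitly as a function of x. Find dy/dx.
Take d/dx of both sides. Since y is implicitly a function of x, the chain rule attaches a y' = dy/dx factor whenever we differentiate through y.

Set F(x, y) = (left side) − (right side), so the curve is F = 0. Differentiating each term of F:
  d/dx[-1/y] = y'/y^2
  d/dx[4/x] = -4/x^2
  d/dx[-2] = 0

Collecting, the y'-free part is the partial derivative in x and the y' coefficient is the partial derivative in y:
  ∂F/∂x = -4/x^2
  ∂F/∂y = y^(-2)

so d/dx[F(x, y(x))] = ∂F/∂x + (∂F/∂y)·y' = 0. Rearranging,
  dy/dx = -(∂F/∂x)/(∂F/∂y) = -(-4/x^2)/(y^(-2)) = 4y^2/x^2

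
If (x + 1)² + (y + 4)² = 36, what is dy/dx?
Apply d/dx to both sides, remembering that y depends on x. Each occurrence of y therefore brings in a y' = dy/dx via the chain rule.

With F(x, y) equal to the left-hand side minus the right, differentiate F term by term:
  d/dx[(x + 1)^2] = 2x + 2
  d/dx[(y + 4)^2] = 2·y'(y + 4)
  d/dx[-36] = 0
Adding these up, d/dx[F] = 0 becomes
  (2x + 2) + (2y + 8)·y' = 0,
so isolating y',
  dy/dx = -(2x + 2)/(2y + 8) = (-x - 1)/(y + 4)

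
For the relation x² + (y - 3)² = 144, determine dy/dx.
Apply d/dx to both sides, remembering that y depends on x. Each occurrence of y therefore brings in a y' = dy/dx via the chain rule.

With F(x, y) equal to the left-hand side minus the right, differentiate F term by term:
  d/dx[x^2] = 2x
  d/dx[(y - 3)^2] = 2·y'(y - 3)
  d/dx[-144] = 0
Adding these up, d/dx[F] = 0 becomes
  (2x) + (2y - 6)·y' = 0,
so isolating y',
  dy/dx = -(2x)/(2y - 6) = -x/(y - 3)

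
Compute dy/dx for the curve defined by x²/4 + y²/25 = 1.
Differentiate the relation implicitly: treat y = y(x) and apply the chain rule, so every y-derivative picks up a y' = dy/dx factor.

With everything moved to the left-hand side, differentiate term by term:
  d/dx[x^2/4] = x/2
  d/dx[y^2/25] = 2y·y'/25
  d/dx[-1] = 0

Separating the contributions that come from x directly and those that come through y:
  without y':      x/2
  multiplying y':  2y/25

so (x/2) + (2y/25)·y' = 0, and therefore
  dy/dx = -(x/2)/(2y/25) = -25x/(4y)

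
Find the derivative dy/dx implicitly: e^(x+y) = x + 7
Take d/dx of both sides. Since y is implicitly a function of x, the chain rule attaches a y' = dy/dx factor whenever we differentiate through y.

Set F(x, y) = (left side) − (right side), so the curve is F = 0. Differentiating each term of F:
  d/dx[-x] = -1
  d/dx[e^(x + y)] = (y' + 1)·e^(x + y)
  d/dx[-7] = 0

Collecting, the y'-free part is the partial derivative in x and the y' coefficient is the partial derivative in y:
  ∂F/∂x = e^(x + y) - 1
  ∂F/∂y = e^(x + y)

so d/dx[F(x, y(x))] = ∂F/∂x + (∂F/∂y)·y' = 0. Rearranging,
  dy/dx = -(∂F/∂x)/(∂F/∂y) = -(e^(x + y) - 1)/(e^(x + y)) = e^(-x - y) - 1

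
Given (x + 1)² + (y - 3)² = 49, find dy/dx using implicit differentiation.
Take d/dx of both sides. Since y is implicitly a function of x, the chain rule attaches a y' = dy/dx factor whenever we differentiate through y.

Set F(x, y) = (left side) − (right side), so the curve is F = 0. Differentiating each term of F:
  d/dx[(x + 1)^2] = 2x + 2
  d/dx[(y - 3)^2] = 2·y'(y - 3)
  d/dx[-49] = 0

Collecting, the y'-free part is the partial derivative in x and the y' coefficient is the partial derivative in y:
  ∂F/∂x = 2x + 2
  ∂F/∂y = 2y - 6

so d/dx[F(x, y(x))] = ∂F/∂x + (∂F/∂y)·y' = 0. Rearranging,
  dy/dx = -(∂F/∂x)/(∂F/∂y) = -(2x + 2)/(2y - 6) = (-x - 1)/(y - 3)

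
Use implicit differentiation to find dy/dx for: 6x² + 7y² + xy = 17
Differentiate the relation implicitly: treat y = y(x) and apply the chain rule, so every y-derivative picks up a y' = dy/dx factor.

With everything moved to the left-hand side, differentiate term by term:
  d/dx[6x^2] = 12x
  d/dx[xy] = x·y' + y
  d/dx[7y^2] = 14y·y'
  d/dx[-17] = 0

Separating the contributions that come from x directly and those that come through y:
  without y':      12x + y
  multiplying y':  x + 14y

so (12x + y) + (x + 14y)·y' = 0, and therefore
  dy/dx = -(12x + y)/(x + 14y) = (-12x - y)/(x + 14y)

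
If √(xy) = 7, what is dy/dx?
Differentiate both sides with respect to x, treating y as y(x). By the chain rule, any term containing y contributes a factor of y' = dy/dx when we differentiate it.

Move every term to one side and write the relation as F(x, y) = 0. Term by term,
  d/dx[√(xy)] = √(xy)(x·y'/2 + y/2)/(xy)
  d/dx[-7] = 0

The pieces without y' make up ∂F/∂x and the coefficient of y' is ∂F/∂y:
  ∂F/∂x = √(xy)/(2x),
  ∂F/∂y = √(xy)/(2y).

Since d/dx[F] = ∂F/∂x + (∂F/∂y)·y' = 0, solve for y':
  (∂F/∂y)·y' = -∂F/∂x
  dy/dx = -(∂F/∂x)/(∂F/∂y) = -(√(xy)/(2x))/(√(xy)/(2y)) = -y/x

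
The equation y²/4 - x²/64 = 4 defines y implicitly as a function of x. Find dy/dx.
Apply d/dx to both sides, remembering that y depends on x. Each occurrence of y therefore brings in a y' = dy/dx via the chain rule.

With F(x, y) equal to the left-hand side minus the right, differentiate F term by term:
  d/dx[-x^2/64] = -x/32
  d/dx[y^2/4] = y·y'/2
  d/dx[-4] = 0
Adding these up, d/dx[F] = 0 becomes
  (-x/32) + (y/2)·y' = 0,
so isolating y',
  dy/dx = -(-x/32)/(y/2) = x/(16y)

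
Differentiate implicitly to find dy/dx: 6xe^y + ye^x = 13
Take d/dx of both sides. Since y is implicitly a function of x, the chain rule attaches a y' = dy/dx factor whenever we differentiate through y.

Set F(x, y) = (left side) − (right side), so the curve is F = 0. Differentiating each term of F:
  d/dx[6x·e^(y)] = 6x·y'·e^(y) + 6e^(y)
  d/dx[y·e^(x)] = y·e^(x) + y'·e^(x)
  d/dx[-13] = 0

Collecting, the y'-free part is the partial derivative in x and the y' coefficient is the partial derivative in y:
  ∂F/∂x = y·e^(x) + 6e^(y)
  ∂F/∂y = 6x·e^(y) + e^(x)

so d/dx[F(x, y(x))] = ∂F/∂x + (∂F/∂y)·y' = 0. Rearranging,
  dy/dx = -(∂F/∂x)/(∂F/∂y) = -(y·e^(x) + 6e^(y))/(6x·e^(y) + e^(x)) = (-y·e^(x) - 6e^(y))/(6x·e^(y) + e^(x))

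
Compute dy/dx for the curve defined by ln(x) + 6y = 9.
Differentiate both sides with respect to x, treating y as y(x). By the chain rule, any term containing y contributes a factor of y' = dy/dx when we differentiate it.

Move every term to one side and write the relation as F(x, y) = 0. Term by term,
  d/dx[6y] = 6·y'
  d/dx[ln(x)] = 1/x
  d/dx[-9] = 0

The pieces without y' make up ∂F/∂x and the coefficient of y' is ∂F/∂y:
  ∂F/∂x = 1/x,
  ∂F/∂y = 6.

Since d/dx[F] = ∂F/∂x + (∂F/∂y)·y' = 0, solve for y':
  (∂F/∂y)·y' = -∂F/∂x
  dy/dx = -(∂F/∂x)/(∂F/∂y) = -(1/x)/(6) = -1/(6x)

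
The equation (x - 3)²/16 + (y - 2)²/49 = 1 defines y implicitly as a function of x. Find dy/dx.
Apply d/dx to both sides, remembering that y depends on x. Each occurrence of y therefore brings in a y' = dy/dx via the chain rule.

With F(x, y) equal to the left-hand side minus the right, differentiate F term by term:
  d/dx[(x - 3)^2/16] = x/8 - 3/8
  d/dx[(y - 2)^2/49] = 2·y'(y - 2)/49
  d/dx[-1] = 0
Adding these up, d/dx[F] = 0 becomes
  (x/8 - 3/8) + (2y/49 - 4/49)·y' = 0,
so isolating y',
  dy/dx = -(x/8 - 3/8)/(2y/49 - 4/49)
        = -((x - 3)/8)/(2(y - 2)/49) = 49(3 - x)/(16(y - 2))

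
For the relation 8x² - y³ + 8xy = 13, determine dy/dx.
Apply d/dx to both sides, remembering that y depends on x. Each occurrence of y therefore brings in a y' = dy/dx via the chain rule.

With F(x, y) equal to the left-hand side minus the right, differentiate F term by term:
  d/dx[8x^2] = 16x
  d/dx[8xy] = 8x·y' + 8y
  d/dx[-y^3] = -3y^2·y'
  d/dx[-13] = 0
Adding these up, d/dx[F] = 0 becomes
  (16x + 8y) + (8x - 3y^2)·y' = 0,
so isolating y',
  dy/dx = -(16x + 8y)/(8x - 3y^2) = 8(-2x - y)/(8x - 3y^2)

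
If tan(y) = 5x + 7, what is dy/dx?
Take d/dx of both sides. Since y is implicitly a function of x, the chain rule attaches a y' = dy/dx factor whenever we differentiate through y.

Set F(x, y) = (left side) − (right side), so the curve is F = 0. Differentiating each term of F:
  d/dx[-5x] = -5
  d/dx[tan(y)] = y'(tan(y)^2 + 1)
  d/dx[-7] = 0

Collecting, the y'-free part is the partial derivative in x and the y' coefficient is the partial derivative in y:
  ∂F/∂x = -5
  ∂F/∂y = tan(y)^2 + 1

so d/dx[F(x, y(x))] = ∂F/∂x + (∂F/∂y)·y' = 0. Rearranging,
  dy/dx = -(∂F/∂x)/(∂F/∂y) = -(-5)/(tan(y)^2 + 1) = 5cos(y)^2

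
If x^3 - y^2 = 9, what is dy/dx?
Apply d/dx to both sides, remembering that y depends on x. Each occurrence of y therefore brings in a y' = dy/dx via the chain rule.

With F(x, y) equal to the left-hand side minus the right, differentiate F term by term:
  d/dx[x^3] = 3x^2
  d/dx[-y^2] = -2y·y'
  d/dx[-9] = 0
Adding these up, d/dx[F] = 0 becomes
  (3x^2) + (-2y)·y' = 0,
so isolating y',
  dy/dx = -(3x^2)/(-2y) = 3x^2/(2y)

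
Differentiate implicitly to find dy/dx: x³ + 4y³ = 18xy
Apply d/dx to both sides, remembering that y depends on x. Each occurrence of y therefore brings in a y' = dy/dx via the chain rule.

With F(x, y) equal to the left-hand side minus the right, differentiate F term by term:
  d/dx[x^3] = 3x^2
  d/dx[-18xy] = -18x·y' - 18y
  d/dx[4y^3] = 12y^2·y'
Adding these up, d/dx[F] = 0 becomes
  (3x^2 - 18y) + (-18x + 12y^2)·y' = 0,
so isolating y',
  dy/dx = -(3x^2 - 18y)/(-18x + 12y^2) = (x^2 - 6y)/(2(3x - 2y^2))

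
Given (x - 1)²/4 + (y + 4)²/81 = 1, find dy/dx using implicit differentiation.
Apply d/dx to both sides, remembering that y depends on x. Each occurrence of y therefore brings in a y' = dy/dx via the chain rule.

With F(x, y) equal to the left-hand side minus the right, differentiate F term by term:
  d/dx[(x - 1)^2/4] = x/2 - 1/2
  d/dx[(y + 4)^2/81] = 2·y'(y + 4)/81
  d/dx[-1] = 0
Adding these up, d/dx[F] = 0 becomes
  (x/2 - 1/2) + (2y/81 + 8/81)·y' = 0,
so isolating y',
  dy/dx = -(x/2 - 1/2)/(2y/81 + 8/81)
        = -((x - 1)/2)/(2(y + 4)/81) = 81(1 - x)/(4(y + 4))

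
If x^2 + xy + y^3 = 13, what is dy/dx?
Differentiate both sides with respect to x, treating y as y(x). By the chain rule, any term containing y contributes a factor of y' = dy/dx when we differentiate it.

Move every term to one side and write the relation as F(x, y) = 0. Term by term,
  d/dx[x^2] = 2x
  d/dx[xy] = x·y' + y
  d/dx[y^3] = 3y^2·y'
  d/dx[-13] = 0

The pieces without y' make up ∂F/∂x and the coefficient of y' is ∂F/∂y:
  ∂F/∂x = 2x + y,
  ∂F/∂y = x + 3y^2.

Since d/dx[F] = ∂F/∂x + (∂F/∂y)·y' = 0, solve for y':
  (∂F/∂y)·y' = -∂F/∂x
  dy/dx = -(∂F/∂x)/(∂F/∂y) = -(2x + y)/(x + 3y^2) = (-2x - y)/(x + 3y^2)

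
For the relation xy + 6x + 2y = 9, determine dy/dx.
Take d/dx of both sides. Since y is implicitly a function of x, the chain rule attaches a y' = dy/dx factor whenever we differentiate through y.

Set F(x, y) = (left side) − (right side), so the curve is F = 0. Differentiating each term of F:
  d/dx[xy] = x·y' + y
  d/dx[6x] = 6
  d/dx[2y] = 2·y'
  d/dx[-9] = 0

Collecting, the y'-free part is the partial derivative in x and the y' coefficient is the partial derivative in y:
  ∂F/∂x = y + 6
  ∂F/∂y = x + 2

so d/dx[F(x, y(x))] = ∂F/∂x + (∂F/∂y)·y' = 0. Rearranging,
  dy/dx = -(∂F/∂x)/(∂F/∂y) = -(y + 6)/(x + 2) = (-y - 6)/(x + 2)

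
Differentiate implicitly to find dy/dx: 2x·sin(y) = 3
Differentiate the relation implicitly: treat y = y(x) and apply the chain rule, so every y-derivative picks up a y' = dy/dx factor.

With everything moved to the left-hand side, differentiate term by term:
  d/dx[2x·sin(y)] = 2x·y'·cos(y) + 2sin(y)
  d/dx[-3] = 0

Separating the contributions that come from x directly and those that come through y:
  without y':      2sin(y)
  multiplying y':  2x·cos(y)

so (2sin(y)) + (2x·cos(y))·y' = 0, and therefore
  dy/dx = -(2sin(y))/(2x·cos(y)) = -tan(y)/x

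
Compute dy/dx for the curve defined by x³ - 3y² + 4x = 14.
Differentiate the relation implicitly: treat y = y(x) and apply the chain rule, so every y-derivative picks up a y' = dy/dx factor.

With everything moved to the left-hand side, differentiate term by term:
  d/dx[x^3] = 3x^2
  d/dx[4x] = 4
  d/dx[-3y^2] = -6y·y'
  d/dx[-14] = 0

Separating the contributions that come from x directly and those that come through y:
  without y':      3x^2 + 4
  multiplying y':  -6y

so (3x^2 + 4) + (-6y)·y' = 0, and therefore
  dy/dx = -(3x^2 + 4)/(-6y) = (3x^2 + 4)/(6y)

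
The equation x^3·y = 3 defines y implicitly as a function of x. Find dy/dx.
Differentiate the relation implicitly: treat y = y(x) and apply the chain rule, so every y-derivative picks up a y' = dy/dx factor.

With everything moved to the left-hand side, differentiate term by term:
  d/dx[x^3y] = x^3·y' + 3x^2y
  d/dx[-3] = 0

Separating the contributions that come from x directly and those that come through y:
  without y':      3x^2y
  multiplying y':  x^3

so (3x^2y) + (x^3)·y' = 0, and therefore
  dy/dx = -(3x^2y)/(x^3) = -3y/x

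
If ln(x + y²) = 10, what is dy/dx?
Apply d/dx to both sides, remembering that y depends on x. Each occurrence of y therefore brings in a y' = dy/dx via the chain rule.

With F(x, y) equal to the left-hand side minus the right, differentiate F term by term:
  d/dx[ln(x + y^2)] = (2y·y' + 1)/(x + y^2)
  d/dx[-10] = 0
Adding these up, d/dx[F] = 0 becomes
  (1/(x + y^2)) + (2y/(x + y^2))·y' = 0,
so isolating y',
  dy/dx = -(1/(x + y^2))/(2y/(x + y^2)) = -1/(2y)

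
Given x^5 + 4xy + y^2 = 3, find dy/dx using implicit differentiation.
Take d/dx of both sides. Since y is implicitly a function of x, the chain rule attaches a y' = dy/dx factor whenever we differentiate through y.

Set F(x, y) = (left side) − (right side), so the curve is F = 0. Differentiating each term of F:
  d/dx[x^5] = 5x^4
  d/dx[4xy] = 4x·y' + 4y
  d/dx[y^2] = 2y·y'
  d/dx[-3] = 0

Collecting, the y'-free part is the partial derivative in x and the y' coefficient is the partial derivative in y:
  ∂F/∂x = 5x^4 + 4y
  ∂F/∂y = 4x + 2y

so d/dx[F(x, y(x))] = ∂F/∂x + (∂F/∂y)·y' = 0. Rearranging,
  dy/dx = -(∂F/∂x)/(∂F/∂y) = -(5x^4 + 4y)/(4x + 2y) = (-5x^4 - 4y)/(2(2x + y))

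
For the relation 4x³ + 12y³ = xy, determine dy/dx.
Differentiate both sides with respect to x, treating y as y(x). By the chain rule, any term containing y contributes a factor of y' = dy/dx when we differentiate it.

Move every term to one side and write the relation as F(x, y) = 0. Term by term,
  d/dx[4x^3] = 12x^2
  d/dx[-xy] = -x·y' - y
  d/dx[12y^3] = 36y^2·y'

The pieces without y' make up ∂F/∂x and the coefficient of y' is ∂F/∂y:
  ∂F/∂x = 12x^2 - y,
  ∂F/∂y = -x + 36y^2.

Since d/dx[F] = ∂F/∂x + (∂F/∂y)·y' = 0, solve for y':
  (∂F/∂y)·y' = -∂F/∂x
  dy/dx = -(∂F/∂x)/(∂F/∂y) = -(12x^2 - y)/(-x + 36y^2) = (12x^2 - y)/(x - 36y^2)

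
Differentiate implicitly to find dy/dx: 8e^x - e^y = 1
Take d/dx of both sides. Since y is implicitly a function of x, the chain rule attaches a y' = dy/dx factor whenever we differentiate through y.

Set F(x, y) = (left side) − (right side), so the curve is F = 0. Differentiating each term of F:
  d/dx[8e^(x)] = 8e^(x)
  d/dx[-e^(y)] = -y'·e^(y)
  d/dx[-1] = 0

Collecting, the y'-free part is the partial derivative in x and the y' coefficient is the partial derivative in y:
  ∂F/∂x = 8e^(x)
  ∂F/∂y = -e^(y)

so d/dx[F(x, y(x))] = ∂F/∂x + (∂F/∂y)·y' = 0. Rearranging,
  dy/dx = -(∂F/∂x)/(∂F/∂y) = -(8e^(x))/(-e^(y)) = 8e^(x - y)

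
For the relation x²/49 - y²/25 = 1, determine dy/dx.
Take d/dx of both sides. Since y is implicitly a function of x, the chain rule attaches a y' = dy/dx factor whenever we differentiate through y.

Set F(x, y) = (left side) − (right side), so the curve is F = 0. Differentiating each term of F:
  d/dx[x^2/49] = 2x/49
  d/dx[-y^2/25] = -2y·y'/25
  d/dx[-1] = 0

Collecting, the y'-free part is the partial derivative in x and the y' coefficient is the partial derivative in y:
  ∂F/∂x = 2x/49
  ∂F/∂y = -2y/25

so d/dx[F(x, y(x))] = ∂F/∂x + (∂F/∂y)·y' = 0. Rearranging,
  dy/dx = -(∂F/∂x)/(∂F/∂y) = -(2x/49)/(-2y/25) = 25x/(49y)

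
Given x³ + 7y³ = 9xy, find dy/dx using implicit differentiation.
Apply d/dx to both sides, remembering that y depends on x. Each occurrence of y therefore brings in a y' = dy/dx via the chain rule.

With F(x, y) equal to the left-hand side minus the right, differentiate F term by term:
  d/dx[x^3] = 3x^2
  d/dx[-9xy] = -9x·y' - 9y
  d/dx[7y^3] = 21y^2·y'
Adding these up, d/dx[F] = 0 becomes
  (3x^2 - 9y) + (-9x + 21y^2)·y' = 0,
so isolating y',
  dy/dx = -(3x^2 - 9y)/(-9x + 21y^2) = (x^2 - 3y)/(3x - 7y^2)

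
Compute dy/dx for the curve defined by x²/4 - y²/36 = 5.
Take d/dx of both sides. Since y is implicitly a function of x, the chain rule attaches a y' = dy/dx factor whenever we differentiate through y.

Set F(x, y) = (left side) − (right side), so the curve is F = 0. Differentiating each term of F:
  d/dx[x^2/4] = x/2
  d/dx[-y^2/36] = -y·y'/18
  d/dx[-5] = 0

Collecting, the y'-free part is the partial derivative in x and the y' coefficient is the partial derivative in y:
  ∂F/∂x = x/2
  ∂F/∂y = -y/18

so d/dx[F(x, y(x))] = ∂F/∂x + (∂F/∂y)·y' = 0. Rearranging,
  dy/dx = -(∂F/∂x)/(∂F/∂y) = -(x/2)/(-y/18) = 9x/y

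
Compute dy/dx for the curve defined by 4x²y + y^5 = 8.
Differentiate the relation implicitly: treat y = y(x) and apply the chain rule, so every y-derivative picks up a y' = dy/dx factor.

With everything moved to the left-hand side, differentiate term by term:
  d/dx[4x^2y] = 4x^2·y' + 8xy
  d/dx[y^5] = 5y^4·y'
  d/dx[-8] = 0

Separating the contributions that come from x directly and those that come through y:
  without y':      8xy
  multiplying y':  4x^2 + 5y^4

so (8xy) + (4x^2 + 5y^4)·y' = 0, and therefore
  dy/dx = -(8xy)/(4x^2 + 5y^4) = -8xy/(4x^2 + 5y^4)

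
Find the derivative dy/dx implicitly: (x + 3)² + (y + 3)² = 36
Differentiate both sides with respect to x, treating y as y(x). By the chain rule, any term containing y contributes a factor of y' = dy/dx when we differentiate it.

Move every term to one side and write the relation as F(x, y) = 0. Term by term,
  d/dx[(x + 3)^2] = 2x + 6
  d/dx[(y + 3)^2] = 2·y'(y + 3)
  d/dx[-36] = 0

The pieces without y' make up ∂F/∂x and the coefficient of y' is ∂F/∂y:
  ∂F/∂x = 2x + 6,
  ∂F/∂y = 2y + 6.

Since d/dx[F] = ∂F/∂x + (∂F/∂y)·y' = 0, solve for y':
  (∂F/∂y)·y' = -∂F/∂x
  dy/dx = -(∂F/∂x)/(∂F/∂y) = -(2x + 6)/(2y + 6) = (-x - 3)/(y + 3)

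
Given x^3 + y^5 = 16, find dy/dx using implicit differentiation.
Apply d/dx to both sides, remembering that y depends on x. Each occurrence of y therefore brings in a y' = dy/dx via the chain rule.

With F(x, y) equal to the left-hand side minus the right, differentiate F term by term:
  d/dx[x^3] = 3x^2
  d/dx[y^5] = 5y^4·y'
  d/dx[-16] = 0
Adding these up, d/dx[F] = 0 becomes
  (3x^2) + (5y^4)·y' = 0,
so isolating y',
  dy/dx = -(3x^2)/(5y^4) = -3x^2/(5y^4)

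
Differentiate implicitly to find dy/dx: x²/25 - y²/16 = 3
Differentiate the relation implicitly: treat y = y(x) and apply the chain rule, so every y-derivative picks up a y' = dy/dx factor.

With everything moved to the left-hand side, differentiate term by term:
  d/dx[x^2/25] = 2x/25
  d/dx[-y^2/16] = -y·y'/8
  d/dx[-3] = 0

Separating the contributions that come from x directly and those that come through y:
  without y':      2x/25
  multiplying y':  -y/8

so (2x/25) + (-y/8)·y' = 0, and therefore
  dy/dx = -(2x/25)/(-y/8) = 16x/(25y)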